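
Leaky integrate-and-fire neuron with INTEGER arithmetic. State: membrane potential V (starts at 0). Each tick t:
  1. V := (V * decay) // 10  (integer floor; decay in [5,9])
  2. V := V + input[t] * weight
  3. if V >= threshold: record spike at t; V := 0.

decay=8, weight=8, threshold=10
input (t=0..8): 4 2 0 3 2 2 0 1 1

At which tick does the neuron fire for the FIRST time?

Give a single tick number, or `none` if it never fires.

t=0: input=4 -> V=0 FIRE
t=1: input=2 -> V=0 FIRE
t=2: input=0 -> V=0
t=3: input=3 -> V=0 FIRE
t=4: input=2 -> V=0 FIRE
t=5: input=2 -> V=0 FIRE
t=6: input=0 -> V=0
t=7: input=1 -> V=8
t=8: input=1 -> V=0 FIRE

Answer: 0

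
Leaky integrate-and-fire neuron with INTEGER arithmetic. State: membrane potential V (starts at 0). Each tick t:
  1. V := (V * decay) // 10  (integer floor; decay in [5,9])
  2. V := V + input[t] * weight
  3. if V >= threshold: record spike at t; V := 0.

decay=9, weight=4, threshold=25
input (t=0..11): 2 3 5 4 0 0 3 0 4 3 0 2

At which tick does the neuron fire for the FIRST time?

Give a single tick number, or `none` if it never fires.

t=0: input=2 -> V=8
t=1: input=3 -> V=19
t=2: input=5 -> V=0 FIRE
t=3: input=4 -> V=16
t=4: input=0 -> V=14
t=5: input=0 -> V=12
t=6: input=3 -> V=22
t=7: input=0 -> V=19
t=8: input=4 -> V=0 FIRE
t=9: input=3 -> V=12
t=10: input=0 -> V=10
t=11: input=2 -> V=17

Answer: 2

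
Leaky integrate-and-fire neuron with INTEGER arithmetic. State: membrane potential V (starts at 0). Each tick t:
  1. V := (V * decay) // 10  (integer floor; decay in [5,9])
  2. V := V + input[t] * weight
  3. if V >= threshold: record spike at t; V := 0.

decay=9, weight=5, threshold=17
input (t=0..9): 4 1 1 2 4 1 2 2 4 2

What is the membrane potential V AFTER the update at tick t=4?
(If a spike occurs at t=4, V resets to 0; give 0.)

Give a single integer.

t=0: input=4 -> V=0 FIRE
t=1: input=1 -> V=5
t=2: input=1 -> V=9
t=3: input=2 -> V=0 FIRE
t=4: input=4 -> V=0 FIRE
t=5: input=1 -> V=5
t=6: input=2 -> V=14
t=7: input=2 -> V=0 FIRE
t=8: input=4 -> V=0 FIRE
t=9: input=2 -> V=10

Answer: 0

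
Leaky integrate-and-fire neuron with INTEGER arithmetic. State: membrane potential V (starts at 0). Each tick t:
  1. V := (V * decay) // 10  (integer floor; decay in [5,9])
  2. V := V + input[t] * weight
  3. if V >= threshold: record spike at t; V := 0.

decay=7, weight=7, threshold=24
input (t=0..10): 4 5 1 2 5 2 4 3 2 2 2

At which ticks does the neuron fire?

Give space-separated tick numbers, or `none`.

t=0: input=4 -> V=0 FIRE
t=1: input=5 -> V=0 FIRE
t=2: input=1 -> V=7
t=3: input=2 -> V=18
t=4: input=5 -> V=0 FIRE
t=5: input=2 -> V=14
t=6: input=4 -> V=0 FIRE
t=7: input=3 -> V=21
t=8: input=2 -> V=0 FIRE
t=9: input=2 -> V=14
t=10: input=2 -> V=23

Answer: 0 1 4 6 8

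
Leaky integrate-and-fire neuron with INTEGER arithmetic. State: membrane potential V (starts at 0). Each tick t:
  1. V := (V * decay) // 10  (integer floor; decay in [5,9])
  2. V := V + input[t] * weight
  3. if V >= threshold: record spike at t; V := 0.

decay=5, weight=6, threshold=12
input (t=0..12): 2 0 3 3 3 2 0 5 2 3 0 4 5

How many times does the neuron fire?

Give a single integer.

t=0: input=2 -> V=0 FIRE
t=1: input=0 -> V=0
t=2: input=3 -> V=0 FIRE
t=3: input=3 -> V=0 FIRE
t=4: input=3 -> V=0 FIRE
t=5: input=2 -> V=0 FIRE
t=6: input=0 -> V=0
t=7: input=5 -> V=0 FIRE
t=8: input=2 -> V=0 FIRE
t=9: input=3 -> V=0 FIRE
t=10: input=0 -> V=0
t=11: input=4 -> V=0 FIRE
t=12: input=5 -> V=0 FIRE

Answer: 10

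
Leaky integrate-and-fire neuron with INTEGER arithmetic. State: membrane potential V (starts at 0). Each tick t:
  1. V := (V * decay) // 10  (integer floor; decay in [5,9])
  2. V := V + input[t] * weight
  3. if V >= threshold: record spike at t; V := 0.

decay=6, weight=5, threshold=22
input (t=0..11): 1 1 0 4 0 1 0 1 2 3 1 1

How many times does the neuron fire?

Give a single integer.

Answer: 2

Derivation:
t=0: input=1 -> V=5
t=1: input=1 -> V=8
t=2: input=0 -> V=4
t=3: input=4 -> V=0 FIRE
t=4: input=0 -> V=0
t=5: input=1 -> V=5
t=6: input=0 -> V=3
t=7: input=1 -> V=6
t=8: input=2 -> V=13
t=9: input=3 -> V=0 FIRE
t=10: input=1 -> V=5
t=11: input=1 -> V=8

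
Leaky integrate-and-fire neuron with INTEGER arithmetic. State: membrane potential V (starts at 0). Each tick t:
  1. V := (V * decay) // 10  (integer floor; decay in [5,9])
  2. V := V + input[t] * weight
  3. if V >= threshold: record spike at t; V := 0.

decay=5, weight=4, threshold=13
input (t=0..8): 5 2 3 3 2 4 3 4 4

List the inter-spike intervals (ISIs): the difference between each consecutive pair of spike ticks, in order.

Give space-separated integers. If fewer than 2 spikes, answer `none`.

t=0: input=5 -> V=0 FIRE
t=1: input=2 -> V=8
t=2: input=3 -> V=0 FIRE
t=3: input=3 -> V=12
t=4: input=2 -> V=0 FIRE
t=5: input=4 -> V=0 FIRE
t=6: input=3 -> V=12
t=7: input=4 -> V=0 FIRE
t=8: input=4 -> V=0 FIRE

Answer: 2 2 1 2 1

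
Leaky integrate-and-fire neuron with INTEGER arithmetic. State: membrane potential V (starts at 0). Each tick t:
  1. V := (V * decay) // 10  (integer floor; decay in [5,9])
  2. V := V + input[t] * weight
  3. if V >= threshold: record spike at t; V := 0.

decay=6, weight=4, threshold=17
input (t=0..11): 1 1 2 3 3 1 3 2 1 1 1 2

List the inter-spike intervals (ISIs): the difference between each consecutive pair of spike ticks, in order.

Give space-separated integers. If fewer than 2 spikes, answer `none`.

Answer: 3

Derivation:
t=0: input=1 -> V=4
t=1: input=1 -> V=6
t=2: input=2 -> V=11
t=3: input=3 -> V=0 FIRE
t=4: input=3 -> V=12
t=5: input=1 -> V=11
t=6: input=3 -> V=0 FIRE
t=7: input=2 -> V=8
t=8: input=1 -> V=8
t=9: input=1 -> V=8
t=10: input=1 -> V=8
t=11: input=2 -> V=12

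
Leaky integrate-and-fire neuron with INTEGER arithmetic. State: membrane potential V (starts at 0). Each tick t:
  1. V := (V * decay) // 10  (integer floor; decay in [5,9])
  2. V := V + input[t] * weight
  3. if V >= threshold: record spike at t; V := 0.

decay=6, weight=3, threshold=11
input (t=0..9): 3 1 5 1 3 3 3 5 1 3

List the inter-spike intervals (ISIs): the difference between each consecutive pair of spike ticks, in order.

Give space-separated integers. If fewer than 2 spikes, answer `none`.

t=0: input=3 -> V=9
t=1: input=1 -> V=8
t=2: input=5 -> V=0 FIRE
t=3: input=1 -> V=3
t=4: input=3 -> V=10
t=5: input=3 -> V=0 FIRE
t=6: input=3 -> V=9
t=7: input=5 -> V=0 FIRE
t=8: input=1 -> V=3
t=9: input=3 -> V=10

Answer: 3 2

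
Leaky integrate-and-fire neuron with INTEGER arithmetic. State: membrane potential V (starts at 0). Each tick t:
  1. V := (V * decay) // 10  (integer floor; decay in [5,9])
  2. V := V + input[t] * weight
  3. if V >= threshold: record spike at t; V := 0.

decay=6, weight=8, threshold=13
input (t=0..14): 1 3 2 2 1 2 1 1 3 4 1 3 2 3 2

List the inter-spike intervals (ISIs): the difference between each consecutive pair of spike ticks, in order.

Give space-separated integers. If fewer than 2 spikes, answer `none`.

t=0: input=1 -> V=8
t=1: input=3 -> V=0 FIRE
t=2: input=2 -> V=0 FIRE
t=3: input=2 -> V=0 FIRE
t=4: input=1 -> V=8
t=5: input=2 -> V=0 FIRE
t=6: input=1 -> V=8
t=7: input=1 -> V=12
t=8: input=3 -> V=0 FIRE
t=9: input=4 -> V=0 FIRE
t=10: input=1 -> V=8
t=11: input=3 -> V=0 FIRE
t=12: input=2 -> V=0 FIRE
t=13: input=3 -> V=0 FIRE
t=14: input=2 -> V=0 FIRE

Answer: 1 1 2 3 1 2 1 1 1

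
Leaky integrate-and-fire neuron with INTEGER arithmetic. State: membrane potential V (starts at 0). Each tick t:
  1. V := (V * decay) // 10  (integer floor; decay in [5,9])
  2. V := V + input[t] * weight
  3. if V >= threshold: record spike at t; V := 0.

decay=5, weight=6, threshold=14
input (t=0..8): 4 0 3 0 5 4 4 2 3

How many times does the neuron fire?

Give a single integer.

t=0: input=4 -> V=0 FIRE
t=1: input=0 -> V=0
t=2: input=3 -> V=0 FIRE
t=3: input=0 -> V=0
t=4: input=5 -> V=0 FIRE
t=5: input=4 -> V=0 FIRE
t=6: input=4 -> V=0 FIRE
t=7: input=2 -> V=12
t=8: input=3 -> V=0 FIRE

Answer: 6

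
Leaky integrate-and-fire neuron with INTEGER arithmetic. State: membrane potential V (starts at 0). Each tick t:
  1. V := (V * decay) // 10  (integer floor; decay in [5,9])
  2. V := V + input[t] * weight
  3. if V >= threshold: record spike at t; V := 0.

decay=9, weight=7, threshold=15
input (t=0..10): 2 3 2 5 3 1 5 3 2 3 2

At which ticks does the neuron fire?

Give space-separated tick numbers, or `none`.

Answer: 1 3 4 6 7 9

Derivation:
t=0: input=2 -> V=14
t=1: input=3 -> V=0 FIRE
t=2: input=2 -> V=14
t=3: input=5 -> V=0 FIRE
t=4: input=3 -> V=0 FIRE
t=5: input=1 -> V=7
t=6: input=5 -> V=0 FIRE
t=7: input=3 -> V=0 FIRE
t=8: input=2 -> V=14
t=9: input=3 -> V=0 FIRE
t=10: input=2 -> V=14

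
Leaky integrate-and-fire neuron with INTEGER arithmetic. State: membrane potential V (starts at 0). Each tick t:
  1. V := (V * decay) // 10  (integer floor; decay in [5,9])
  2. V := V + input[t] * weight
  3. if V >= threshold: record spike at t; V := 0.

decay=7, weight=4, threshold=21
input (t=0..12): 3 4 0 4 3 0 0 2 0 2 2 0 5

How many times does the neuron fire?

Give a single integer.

t=0: input=3 -> V=12
t=1: input=4 -> V=0 FIRE
t=2: input=0 -> V=0
t=3: input=4 -> V=16
t=4: input=3 -> V=0 FIRE
t=5: input=0 -> V=0
t=6: input=0 -> V=0
t=7: input=2 -> V=8
t=8: input=0 -> V=5
t=9: input=2 -> V=11
t=10: input=2 -> V=15
t=11: input=0 -> V=10
t=12: input=5 -> V=0 FIRE

Answer: 3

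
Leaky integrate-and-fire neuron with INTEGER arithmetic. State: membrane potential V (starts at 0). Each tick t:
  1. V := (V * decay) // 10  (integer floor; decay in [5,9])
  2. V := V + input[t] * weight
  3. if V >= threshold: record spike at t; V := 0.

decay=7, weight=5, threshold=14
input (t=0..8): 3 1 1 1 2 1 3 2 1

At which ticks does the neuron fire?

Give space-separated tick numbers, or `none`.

Answer: 0 4 6

Derivation:
t=0: input=3 -> V=0 FIRE
t=1: input=1 -> V=5
t=2: input=1 -> V=8
t=3: input=1 -> V=10
t=4: input=2 -> V=0 FIRE
t=5: input=1 -> V=5
t=6: input=3 -> V=0 FIRE
t=7: input=2 -> V=10
t=8: input=1 -> V=12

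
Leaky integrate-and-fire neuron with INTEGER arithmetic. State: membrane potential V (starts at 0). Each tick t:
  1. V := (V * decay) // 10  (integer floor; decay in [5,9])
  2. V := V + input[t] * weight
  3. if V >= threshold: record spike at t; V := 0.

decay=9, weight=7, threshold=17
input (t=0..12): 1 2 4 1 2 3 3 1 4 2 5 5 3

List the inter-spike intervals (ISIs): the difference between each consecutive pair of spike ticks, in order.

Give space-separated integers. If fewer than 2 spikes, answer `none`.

Answer: 1 2 1 1 2 2 1 1

Derivation:
t=0: input=1 -> V=7
t=1: input=2 -> V=0 FIRE
t=2: input=4 -> V=0 FIRE
t=3: input=1 -> V=7
t=4: input=2 -> V=0 FIRE
t=5: input=3 -> V=0 FIRE
t=6: input=3 -> V=0 FIRE
t=7: input=1 -> V=7
t=8: input=4 -> V=0 FIRE
t=9: input=2 -> V=14
t=10: input=5 -> V=0 FIRE
t=11: input=5 -> V=0 FIRE
t=12: input=3 -> V=0 FIRE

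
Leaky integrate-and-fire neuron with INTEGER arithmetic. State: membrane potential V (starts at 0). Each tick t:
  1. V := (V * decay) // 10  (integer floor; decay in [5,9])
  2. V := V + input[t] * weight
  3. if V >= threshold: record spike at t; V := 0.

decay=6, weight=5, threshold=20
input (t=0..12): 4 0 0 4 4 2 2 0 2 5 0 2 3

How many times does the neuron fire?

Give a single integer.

Answer: 5

Derivation:
t=0: input=4 -> V=0 FIRE
t=1: input=0 -> V=0
t=2: input=0 -> V=0
t=3: input=4 -> V=0 FIRE
t=4: input=4 -> V=0 FIRE
t=5: input=2 -> V=10
t=6: input=2 -> V=16
t=7: input=0 -> V=9
t=8: input=2 -> V=15
t=9: input=5 -> V=0 FIRE
t=10: input=0 -> V=0
t=11: input=2 -> V=10
t=12: input=3 -> V=0 FIRE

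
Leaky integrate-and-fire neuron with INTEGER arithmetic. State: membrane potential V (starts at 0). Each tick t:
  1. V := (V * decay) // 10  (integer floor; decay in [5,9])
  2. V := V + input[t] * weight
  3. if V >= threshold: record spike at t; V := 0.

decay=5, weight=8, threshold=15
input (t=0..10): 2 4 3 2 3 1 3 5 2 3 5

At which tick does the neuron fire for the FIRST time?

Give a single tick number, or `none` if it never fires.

t=0: input=2 -> V=0 FIRE
t=1: input=4 -> V=0 FIRE
t=2: input=3 -> V=0 FIRE
t=3: input=2 -> V=0 FIRE
t=4: input=3 -> V=0 FIRE
t=5: input=1 -> V=8
t=6: input=3 -> V=0 FIRE
t=7: input=5 -> V=0 FIRE
t=8: input=2 -> V=0 FIRE
t=9: input=3 -> V=0 FIRE
t=10: input=5 -> V=0 FIRE

Answer: 0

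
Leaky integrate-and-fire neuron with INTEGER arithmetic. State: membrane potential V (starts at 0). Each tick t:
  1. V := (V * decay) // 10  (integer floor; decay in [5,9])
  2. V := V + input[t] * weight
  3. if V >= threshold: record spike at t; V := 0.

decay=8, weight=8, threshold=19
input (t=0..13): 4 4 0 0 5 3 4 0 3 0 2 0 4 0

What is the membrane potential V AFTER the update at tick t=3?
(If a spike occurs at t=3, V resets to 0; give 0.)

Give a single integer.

t=0: input=4 -> V=0 FIRE
t=1: input=4 -> V=0 FIRE
t=2: input=0 -> V=0
t=3: input=0 -> V=0
t=4: input=5 -> V=0 FIRE
t=5: input=3 -> V=0 FIRE
t=6: input=4 -> V=0 FIRE
t=7: input=0 -> V=0
t=8: input=3 -> V=0 FIRE
t=9: input=0 -> V=0
t=10: input=2 -> V=16
t=11: input=0 -> V=12
t=12: input=4 -> V=0 FIRE
t=13: input=0 -> V=0

Answer: 0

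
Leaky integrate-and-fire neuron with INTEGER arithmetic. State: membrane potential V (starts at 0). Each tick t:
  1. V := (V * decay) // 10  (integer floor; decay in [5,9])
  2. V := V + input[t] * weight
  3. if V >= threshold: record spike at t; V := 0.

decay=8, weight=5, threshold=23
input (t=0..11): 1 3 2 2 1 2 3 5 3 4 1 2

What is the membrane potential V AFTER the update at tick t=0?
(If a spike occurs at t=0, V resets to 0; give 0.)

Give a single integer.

t=0: input=1 -> V=5
t=1: input=3 -> V=19
t=2: input=2 -> V=0 FIRE
t=3: input=2 -> V=10
t=4: input=1 -> V=13
t=5: input=2 -> V=20
t=6: input=3 -> V=0 FIRE
t=7: input=5 -> V=0 FIRE
t=8: input=3 -> V=15
t=9: input=4 -> V=0 FIRE
t=10: input=1 -> V=5
t=11: input=2 -> V=14

Answer: 5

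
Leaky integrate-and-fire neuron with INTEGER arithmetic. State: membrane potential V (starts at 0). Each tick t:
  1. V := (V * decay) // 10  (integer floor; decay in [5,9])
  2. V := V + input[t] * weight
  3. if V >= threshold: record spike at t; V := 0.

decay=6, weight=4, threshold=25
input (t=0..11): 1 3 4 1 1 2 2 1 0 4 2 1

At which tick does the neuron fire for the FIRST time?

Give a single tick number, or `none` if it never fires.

Answer: none

Derivation:
t=0: input=1 -> V=4
t=1: input=3 -> V=14
t=2: input=4 -> V=24
t=3: input=1 -> V=18
t=4: input=1 -> V=14
t=5: input=2 -> V=16
t=6: input=2 -> V=17
t=7: input=1 -> V=14
t=8: input=0 -> V=8
t=9: input=4 -> V=20
t=10: input=2 -> V=20
t=11: input=1 -> V=16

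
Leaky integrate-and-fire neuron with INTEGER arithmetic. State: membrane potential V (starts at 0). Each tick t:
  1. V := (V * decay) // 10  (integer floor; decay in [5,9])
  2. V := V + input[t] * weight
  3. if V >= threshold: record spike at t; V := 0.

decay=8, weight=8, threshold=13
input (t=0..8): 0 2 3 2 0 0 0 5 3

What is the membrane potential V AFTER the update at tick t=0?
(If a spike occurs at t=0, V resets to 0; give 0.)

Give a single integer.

Answer: 0

Derivation:
t=0: input=0 -> V=0
t=1: input=2 -> V=0 FIRE
t=2: input=3 -> V=0 FIRE
t=3: input=2 -> V=0 FIRE
t=4: input=0 -> V=0
t=5: input=0 -> V=0
t=6: input=0 -> V=0
t=7: input=5 -> V=0 FIRE
t=8: input=3 -> V=0 FIRE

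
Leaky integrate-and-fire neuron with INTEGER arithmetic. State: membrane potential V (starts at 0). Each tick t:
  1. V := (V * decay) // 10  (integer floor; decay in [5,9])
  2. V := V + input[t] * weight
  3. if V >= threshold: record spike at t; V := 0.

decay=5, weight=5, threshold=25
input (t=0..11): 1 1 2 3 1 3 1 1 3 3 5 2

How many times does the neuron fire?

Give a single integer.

Answer: 2

Derivation:
t=0: input=1 -> V=5
t=1: input=1 -> V=7
t=2: input=2 -> V=13
t=3: input=3 -> V=21
t=4: input=1 -> V=15
t=5: input=3 -> V=22
t=6: input=1 -> V=16
t=7: input=1 -> V=13
t=8: input=3 -> V=21
t=9: input=3 -> V=0 FIRE
t=10: input=5 -> V=0 FIRE
t=11: input=2 -> V=10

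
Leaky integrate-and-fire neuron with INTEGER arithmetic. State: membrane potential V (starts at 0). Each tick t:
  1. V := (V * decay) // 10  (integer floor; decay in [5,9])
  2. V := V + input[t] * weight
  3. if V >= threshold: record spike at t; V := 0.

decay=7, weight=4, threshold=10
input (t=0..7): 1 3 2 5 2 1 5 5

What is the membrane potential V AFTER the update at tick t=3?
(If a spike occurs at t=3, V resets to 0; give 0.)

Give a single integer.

t=0: input=1 -> V=4
t=1: input=3 -> V=0 FIRE
t=2: input=2 -> V=8
t=3: input=5 -> V=0 FIRE
t=4: input=2 -> V=8
t=5: input=1 -> V=9
t=6: input=5 -> V=0 FIRE
t=7: input=5 -> V=0 FIRE

Answer: 0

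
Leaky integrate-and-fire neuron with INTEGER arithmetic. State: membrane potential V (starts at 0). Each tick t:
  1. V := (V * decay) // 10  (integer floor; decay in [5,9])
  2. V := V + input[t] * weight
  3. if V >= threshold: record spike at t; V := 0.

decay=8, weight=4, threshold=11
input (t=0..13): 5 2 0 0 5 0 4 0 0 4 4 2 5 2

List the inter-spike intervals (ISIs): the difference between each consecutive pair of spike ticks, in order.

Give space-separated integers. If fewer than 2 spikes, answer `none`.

Answer: 4 2 3 1 2

Derivation:
t=0: input=5 -> V=0 FIRE
t=1: input=2 -> V=8
t=2: input=0 -> V=6
t=3: input=0 -> V=4
t=4: input=5 -> V=0 FIRE
t=5: input=0 -> V=0
t=6: input=4 -> V=0 FIRE
t=7: input=0 -> V=0
t=8: input=0 -> V=0
t=9: input=4 -> V=0 FIRE
t=10: input=4 -> V=0 FIRE
t=11: input=2 -> V=8
t=12: input=5 -> V=0 FIRE
t=13: input=2 -> V=8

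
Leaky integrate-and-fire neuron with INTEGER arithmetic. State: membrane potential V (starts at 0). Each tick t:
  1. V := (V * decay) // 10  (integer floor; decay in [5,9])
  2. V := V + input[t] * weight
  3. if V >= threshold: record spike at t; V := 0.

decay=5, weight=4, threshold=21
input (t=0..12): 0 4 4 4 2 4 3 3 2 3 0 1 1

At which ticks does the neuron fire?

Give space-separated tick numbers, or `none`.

Answer: 2 5

Derivation:
t=0: input=0 -> V=0
t=1: input=4 -> V=16
t=2: input=4 -> V=0 FIRE
t=3: input=4 -> V=16
t=4: input=2 -> V=16
t=5: input=4 -> V=0 FIRE
t=6: input=3 -> V=12
t=7: input=3 -> V=18
t=8: input=2 -> V=17
t=9: input=3 -> V=20
t=10: input=0 -> V=10
t=11: input=1 -> V=9
t=12: input=1 -> V=8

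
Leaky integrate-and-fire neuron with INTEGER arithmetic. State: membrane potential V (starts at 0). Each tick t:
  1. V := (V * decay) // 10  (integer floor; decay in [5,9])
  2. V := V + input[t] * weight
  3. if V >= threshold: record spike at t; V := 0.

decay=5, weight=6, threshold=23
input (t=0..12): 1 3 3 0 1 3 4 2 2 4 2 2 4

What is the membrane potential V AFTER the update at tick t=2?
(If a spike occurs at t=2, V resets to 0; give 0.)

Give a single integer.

Answer: 0

Derivation:
t=0: input=1 -> V=6
t=1: input=3 -> V=21
t=2: input=3 -> V=0 FIRE
t=3: input=0 -> V=0
t=4: input=1 -> V=6
t=5: input=3 -> V=21
t=6: input=4 -> V=0 FIRE
t=7: input=2 -> V=12
t=8: input=2 -> V=18
t=9: input=4 -> V=0 FIRE
t=10: input=2 -> V=12
t=11: input=2 -> V=18
t=12: input=4 -> V=0 FIRE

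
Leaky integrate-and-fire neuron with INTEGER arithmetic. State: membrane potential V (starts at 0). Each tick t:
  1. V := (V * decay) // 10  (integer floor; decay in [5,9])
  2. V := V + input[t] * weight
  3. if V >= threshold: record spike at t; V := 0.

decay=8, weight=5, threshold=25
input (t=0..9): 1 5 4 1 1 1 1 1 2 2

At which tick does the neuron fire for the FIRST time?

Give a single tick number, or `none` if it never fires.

Answer: 1

Derivation:
t=0: input=1 -> V=5
t=1: input=5 -> V=0 FIRE
t=2: input=4 -> V=20
t=3: input=1 -> V=21
t=4: input=1 -> V=21
t=5: input=1 -> V=21
t=6: input=1 -> V=21
t=7: input=1 -> V=21
t=8: input=2 -> V=0 FIRE
t=9: input=2 -> V=10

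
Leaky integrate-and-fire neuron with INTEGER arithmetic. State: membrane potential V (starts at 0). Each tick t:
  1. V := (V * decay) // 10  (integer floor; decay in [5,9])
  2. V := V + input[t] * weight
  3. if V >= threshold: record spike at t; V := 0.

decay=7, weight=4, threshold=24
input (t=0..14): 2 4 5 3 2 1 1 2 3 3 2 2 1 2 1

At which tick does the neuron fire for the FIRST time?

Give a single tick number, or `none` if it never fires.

t=0: input=2 -> V=8
t=1: input=4 -> V=21
t=2: input=5 -> V=0 FIRE
t=3: input=3 -> V=12
t=4: input=2 -> V=16
t=5: input=1 -> V=15
t=6: input=1 -> V=14
t=7: input=2 -> V=17
t=8: input=3 -> V=23
t=9: input=3 -> V=0 FIRE
t=10: input=2 -> V=8
t=11: input=2 -> V=13
t=12: input=1 -> V=13
t=13: input=2 -> V=17
t=14: input=1 -> V=15

Answer: 2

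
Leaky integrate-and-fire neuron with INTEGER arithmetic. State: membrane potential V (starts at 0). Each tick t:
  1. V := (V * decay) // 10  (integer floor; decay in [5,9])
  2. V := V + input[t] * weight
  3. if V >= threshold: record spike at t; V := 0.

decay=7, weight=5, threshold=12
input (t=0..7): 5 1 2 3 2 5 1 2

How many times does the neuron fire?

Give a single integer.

Answer: 5

Derivation:
t=0: input=5 -> V=0 FIRE
t=1: input=1 -> V=5
t=2: input=2 -> V=0 FIRE
t=3: input=3 -> V=0 FIRE
t=4: input=2 -> V=10
t=5: input=5 -> V=0 FIRE
t=6: input=1 -> V=5
t=7: input=2 -> V=0 FIRE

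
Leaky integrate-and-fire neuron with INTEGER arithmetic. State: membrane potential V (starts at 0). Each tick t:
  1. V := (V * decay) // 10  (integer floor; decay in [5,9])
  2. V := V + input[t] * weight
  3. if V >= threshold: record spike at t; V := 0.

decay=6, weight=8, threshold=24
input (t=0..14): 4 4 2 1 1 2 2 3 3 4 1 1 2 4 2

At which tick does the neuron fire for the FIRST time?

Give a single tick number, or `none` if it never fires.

t=0: input=4 -> V=0 FIRE
t=1: input=4 -> V=0 FIRE
t=2: input=2 -> V=16
t=3: input=1 -> V=17
t=4: input=1 -> V=18
t=5: input=2 -> V=0 FIRE
t=6: input=2 -> V=16
t=7: input=3 -> V=0 FIRE
t=8: input=3 -> V=0 FIRE
t=9: input=4 -> V=0 FIRE
t=10: input=1 -> V=8
t=11: input=1 -> V=12
t=12: input=2 -> V=23
t=13: input=4 -> V=0 FIRE
t=14: input=2 -> V=16

Answer: 0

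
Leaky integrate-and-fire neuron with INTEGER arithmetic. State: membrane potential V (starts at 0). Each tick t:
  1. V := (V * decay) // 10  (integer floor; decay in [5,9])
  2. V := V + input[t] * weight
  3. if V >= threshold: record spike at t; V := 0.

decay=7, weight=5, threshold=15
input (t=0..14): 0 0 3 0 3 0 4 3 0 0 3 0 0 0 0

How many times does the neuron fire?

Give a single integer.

t=0: input=0 -> V=0
t=1: input=0 -> V=0
t=2: input=3 -> V=0 FIRE
t=3: input=0 -> V=0
t=4: input=3 -> V=0 FIRE
t=5: input=0 -> V=0
t=6: input=4 -> V=0 FIRE
t=7: input=3 -> V=0 FIRE
t=8: input=0 -> V=0
t=9: input=0 -> V=0
t=10: input=3 -> V=0 FIRE
t=11: input=0 -> V=0
t=12: input=0 -> V=0
t=13: input=0 -> V=0
t=14: input=0 -> V=0

Answer: 5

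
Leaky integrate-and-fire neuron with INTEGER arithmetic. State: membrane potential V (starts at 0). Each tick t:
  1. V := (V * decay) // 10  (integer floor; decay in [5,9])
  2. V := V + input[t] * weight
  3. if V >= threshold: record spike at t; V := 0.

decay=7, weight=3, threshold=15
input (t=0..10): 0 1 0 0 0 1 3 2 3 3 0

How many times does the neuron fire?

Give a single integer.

Answer: 1

Derivation:
t=0: input=0 -> V=0
t=1: input=1 -> V=3
t=2: input=0 -> V=2
t=3: input=0 -> V=1
t=4: input=0 -> V=0
t=5: input=1 -> V=3
t=6: input=3 -> V=11
t=7: input=2 -> V=13
t=8: input=3 -> V=0 FIRE
t=9: input=3 -> V=9
t=10: input=0 -> V=6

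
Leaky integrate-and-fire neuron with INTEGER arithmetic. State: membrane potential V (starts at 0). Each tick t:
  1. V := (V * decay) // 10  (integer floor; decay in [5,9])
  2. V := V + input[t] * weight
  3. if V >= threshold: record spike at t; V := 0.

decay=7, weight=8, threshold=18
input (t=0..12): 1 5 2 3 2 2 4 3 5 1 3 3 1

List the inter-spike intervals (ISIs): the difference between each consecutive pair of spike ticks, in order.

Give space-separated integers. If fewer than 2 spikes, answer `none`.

t=0: input=1 -> V=8
t=1: input=5 -> V=0 FIRE
t=2: input=2 -> V=16
t=3: input=3 -> V=0 FIRE
t=4: input=2 -> V=16
t=5: input=2 -> V=0 FIRE
t=6: input=4 -> V=0 FIRE
t=7: input=3 -> V=0 FIRE
t=8: input=5 -> V=0 FIRE
t=9: input=1 -> V=8
t=10: input=3 -> V=0 FIRE
t=11: input=3 -> V=0 FIRE
t=12: input=1 -> V=8

Answer: 2 2 1 1 1 2 1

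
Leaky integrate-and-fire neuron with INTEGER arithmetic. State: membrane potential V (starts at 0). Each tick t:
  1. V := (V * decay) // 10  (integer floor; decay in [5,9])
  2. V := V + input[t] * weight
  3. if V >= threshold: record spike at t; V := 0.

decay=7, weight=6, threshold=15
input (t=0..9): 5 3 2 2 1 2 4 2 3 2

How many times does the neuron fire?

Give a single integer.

t=0: input=5 -> V=0 FIRE
t=1: input=3 -> V=0 FIRE
t=2: input=2 -> V=12
t=3: input=2 -> V=0 FIRE
t=4: input=1 -> V=6
t=5: input=2 -> V=0 FIRE
t=6: input=4 -> V=0 FIRE
t=7: input=2 -> V=12
t=8: input=3 -> V=0 FIRE
t=9: input=2 -> V=12

Answer: 6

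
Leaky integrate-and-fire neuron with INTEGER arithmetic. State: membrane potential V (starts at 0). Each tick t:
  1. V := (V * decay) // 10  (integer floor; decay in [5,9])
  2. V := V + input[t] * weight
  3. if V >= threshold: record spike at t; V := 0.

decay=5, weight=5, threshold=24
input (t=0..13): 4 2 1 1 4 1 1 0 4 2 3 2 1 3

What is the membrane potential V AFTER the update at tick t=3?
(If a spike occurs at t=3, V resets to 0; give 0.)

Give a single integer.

Answer: 12

Derivation:
t=0: input=4 -> V=20
t=1: input=2 -> V=20
t=2: input=1 -> V=15
t=3: input=1 -> V=12
t=4: input=4 -> V=0 FIRE
t=5: input=1 -> V=5
t=6: input=1 -> V=7
t=7: input=0 -> V=3
t=8: input=4 -> V=21
t=9: input=2 -> V=20
t=10: input=3 -> V=0 FIRE
t=11: input=2 -> V=10
t=12: input=1 -> V=10
t=13: input=3 -> V=20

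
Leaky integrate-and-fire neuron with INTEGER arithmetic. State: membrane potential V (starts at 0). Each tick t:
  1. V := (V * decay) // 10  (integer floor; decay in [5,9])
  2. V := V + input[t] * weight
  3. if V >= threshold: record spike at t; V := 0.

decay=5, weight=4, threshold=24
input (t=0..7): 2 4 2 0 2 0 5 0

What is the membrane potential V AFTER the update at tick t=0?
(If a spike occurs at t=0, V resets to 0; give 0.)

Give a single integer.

Answer: 8

Derivation:
t=0: input=2 -> V=8
t=1: input=4 -> V=20
t=2: input=2 -> V=18
t=3: input=0 -> V=9
t=4: input=2 -> V=12
t=5: input=0 -> V=6
t=6: input=5 -> V=23
t=7: input=0 -> V=11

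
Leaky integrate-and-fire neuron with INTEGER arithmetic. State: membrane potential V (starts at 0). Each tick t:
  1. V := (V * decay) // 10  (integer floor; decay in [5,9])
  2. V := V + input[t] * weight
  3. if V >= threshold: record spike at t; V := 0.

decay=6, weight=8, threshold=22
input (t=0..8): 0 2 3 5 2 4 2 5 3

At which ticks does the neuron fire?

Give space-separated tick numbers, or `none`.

Answer: 2 3 5 7 8

Derivation:
t=0: input=0 -> V=0
t=1: input=2 -> V=16
t=2: input=3 -> V=0 FIRE
t=3: input=5 -> V=0 FIRE
t=4: input=2 -> V=16
t=5: input=4 -> V=0 FIRE
t=6: input=2 -> V=16
t=7: input=5 -> V=0 FIRE
t=8: input=3 -> V=0 FIRE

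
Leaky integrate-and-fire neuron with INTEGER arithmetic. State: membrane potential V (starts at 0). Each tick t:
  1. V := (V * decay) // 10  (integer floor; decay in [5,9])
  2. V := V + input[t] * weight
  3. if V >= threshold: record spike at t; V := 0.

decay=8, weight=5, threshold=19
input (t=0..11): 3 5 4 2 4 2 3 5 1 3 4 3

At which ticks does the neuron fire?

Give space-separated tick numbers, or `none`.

t=0: input=3 -> V=15
t=1: input=5 -> V=0 FIRE
t=2: input=4 -> V=0 FIRE
t=3: input=2 -> V=10
t=4: input=4 -> V=0 FIRE
t=5: input=2 -> V=10
t=6: input=3 -> V=0 FIRE
t=7: input=5 -> V=0 FIRE
t=8: input=1 -> V=5
t=9: input=3 -> V=0 FIRE
t=10: input=4 -> V=0 FIRE
t=11: input=3 -> V=15

Answer: 1 2 4 6 7 9 10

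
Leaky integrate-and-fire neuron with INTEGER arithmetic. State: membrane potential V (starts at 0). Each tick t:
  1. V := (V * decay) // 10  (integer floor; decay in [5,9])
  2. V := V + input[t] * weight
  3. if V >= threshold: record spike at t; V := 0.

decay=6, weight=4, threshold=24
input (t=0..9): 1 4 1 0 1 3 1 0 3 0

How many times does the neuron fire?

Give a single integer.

t=0: input=1 -> V=4
t=1: input=4 -> V=18
t=2: input=1 -> V=14
t=3: input=0 -> V=8
t=4: input=1 -> V=8
t=5: input=3 -> V=16
t=6: input=1 -> V=13
t=7: input=0 -> V=7
t=8: input=3 -> V=16
t=9: input=0 -> V=9

Answer: 0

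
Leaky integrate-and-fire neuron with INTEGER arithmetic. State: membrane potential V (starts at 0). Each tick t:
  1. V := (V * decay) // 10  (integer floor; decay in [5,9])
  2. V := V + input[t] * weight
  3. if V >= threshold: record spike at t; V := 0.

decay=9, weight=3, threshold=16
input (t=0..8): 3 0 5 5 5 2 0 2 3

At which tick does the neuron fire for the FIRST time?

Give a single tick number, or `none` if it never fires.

t=0: input=3 -> V=9
t=1: input=0 -> V=8
t=2: input=5 -> V=0 FIRE
t=3: input=5 -> V=15
t=4: input=5 -> V=0 FIRE
t=5: input=2 -> V=6
t=6: input=0 -> V=5
t=7: input=2 -> V=10
t=8: input=3 -> V=0 FIRE

Answer: 2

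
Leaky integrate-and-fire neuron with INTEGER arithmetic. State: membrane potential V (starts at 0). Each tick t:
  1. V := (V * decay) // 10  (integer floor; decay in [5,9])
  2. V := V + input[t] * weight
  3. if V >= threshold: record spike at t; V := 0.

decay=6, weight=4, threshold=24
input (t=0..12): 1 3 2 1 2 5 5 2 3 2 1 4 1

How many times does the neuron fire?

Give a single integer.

t=0: input=1 -> V=4
t=1: input=3 -> V=14
t=2: input=2 -> V=16
t=3: input=1 -> V=13
t=4: input=2 -> V=15
t=5: input=5 -> V=0 FIRE
t=6: input=5 -> V=20
t=7: input=2 -> V=20
t=8: input=3 -> V=0 FIRE
t=9: input=2 -> V=8
t=10: input=1 -> V=8
t=11: input=4 -> V=20
t=12: input=1 -> V=16

Answer: 2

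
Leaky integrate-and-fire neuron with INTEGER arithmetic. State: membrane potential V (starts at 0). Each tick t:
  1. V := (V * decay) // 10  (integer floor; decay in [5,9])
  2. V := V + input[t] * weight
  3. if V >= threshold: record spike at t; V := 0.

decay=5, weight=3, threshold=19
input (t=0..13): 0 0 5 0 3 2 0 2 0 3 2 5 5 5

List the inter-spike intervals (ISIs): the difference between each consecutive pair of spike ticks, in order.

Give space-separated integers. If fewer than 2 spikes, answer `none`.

t=0: input=0 -> V=0
t=1: input=0 -> V=0
t=2: input=5 -> V=15
t=3: input=0 -> V=7
t=4: input=3 -> V=12
t=5: input=2 -> V=12
t=6: input=0 -> V=6
t=7: input=2 -> V=9
t=8: input=0 -> V=4
t=9: input=3 -> V=11
t=10: input=2 -> V=11
t=11: input=5 -> V=0 FIRE
t=12: input=5 -> V=15
t=13: input=5 -> V=0 FIRE

Answer: 2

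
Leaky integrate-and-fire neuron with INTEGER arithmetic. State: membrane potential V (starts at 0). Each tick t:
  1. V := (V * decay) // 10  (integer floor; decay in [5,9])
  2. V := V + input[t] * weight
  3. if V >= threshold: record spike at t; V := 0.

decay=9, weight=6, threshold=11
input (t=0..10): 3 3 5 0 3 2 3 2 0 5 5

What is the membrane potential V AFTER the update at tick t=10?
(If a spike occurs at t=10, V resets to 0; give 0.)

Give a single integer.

Answer: 0

Derivation:
t=0: input=3 -> V=0 FIRE
t=1: input=3 -> V=0 FIRE
t=2: input=5 -> V=0 FIRE
t=3: input=0 -> V=0
t=4: input=3 -> V=0 FIRE
t=5: input=2 -> V=0 FIRE
t=6: input=3 -> V=0 FIRE
t=7: input=2 -> V=0 FIRE
t=8: input=0 -> V=0
t=9: input=5 -> V=0 FIRE
t=10: input=5 -> V=0 FIRE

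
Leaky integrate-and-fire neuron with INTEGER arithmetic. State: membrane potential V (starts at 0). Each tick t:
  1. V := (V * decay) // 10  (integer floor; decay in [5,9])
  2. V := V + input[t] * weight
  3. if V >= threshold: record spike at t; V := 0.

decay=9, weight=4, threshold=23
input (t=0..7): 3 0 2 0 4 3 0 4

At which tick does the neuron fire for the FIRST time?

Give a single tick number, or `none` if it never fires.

Answer: 4

Derivation:
t=0: input=3 -> V=12
t=1: input=0 -> V=10
t=2: input=2 -> V=17
t=3: input=0 -> V=15
t=4: input=4 -> V=0 FIRE
t=5: input=3 -> V=12
t=6: input=0 -> V=10
t=7: input=4 -> V=0 FIRE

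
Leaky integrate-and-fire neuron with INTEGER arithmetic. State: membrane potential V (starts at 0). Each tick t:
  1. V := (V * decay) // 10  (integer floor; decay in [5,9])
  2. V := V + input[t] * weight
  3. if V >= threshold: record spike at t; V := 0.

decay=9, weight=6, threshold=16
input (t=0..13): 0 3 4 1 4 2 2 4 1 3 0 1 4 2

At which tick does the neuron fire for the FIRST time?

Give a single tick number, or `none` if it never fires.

t=0: input=0 -> V=0
t=1: input=3 -> V=0 FIRE
t=2: input=4 -> V=0 FIRE
t=3: input=1 -> V=6
t=4: input=4 -> V=0 FIRE
t=5: input=2 -> V=12
t=6: input=2 -> V=0 FIRE
t=7: input=4 -> V=0 FIRE
t=8: input=1 -> V=6
t=9: input=3 -> V=0 FIRE
t=10: input=0 -> V=0
t=11: input=1 -> V=6
t=12: input=4 -> V=0 FIRE
t=13: input=2 -> V=12

Answer: 1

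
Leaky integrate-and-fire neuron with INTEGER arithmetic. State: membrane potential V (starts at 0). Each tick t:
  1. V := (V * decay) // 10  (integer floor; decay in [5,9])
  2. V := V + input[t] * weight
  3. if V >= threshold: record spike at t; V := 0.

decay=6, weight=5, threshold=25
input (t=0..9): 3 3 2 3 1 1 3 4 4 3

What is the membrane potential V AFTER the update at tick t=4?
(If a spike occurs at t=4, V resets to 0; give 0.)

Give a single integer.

t=0: input=3 -> V=15
t=1: input=3 -> V=24
t=2: input=2 -> V=24
t=3: input=3 -> V=0 FIRE
t=4: input=1 -> V=5
t=5: input=1 -> V=8
t=6: input=3 -> V=19
t=7: input=4 -> V=0 FIRE
t=8: input=4 -> V=20
t=9: input=3 -> V=0 FIRE

Answer: 5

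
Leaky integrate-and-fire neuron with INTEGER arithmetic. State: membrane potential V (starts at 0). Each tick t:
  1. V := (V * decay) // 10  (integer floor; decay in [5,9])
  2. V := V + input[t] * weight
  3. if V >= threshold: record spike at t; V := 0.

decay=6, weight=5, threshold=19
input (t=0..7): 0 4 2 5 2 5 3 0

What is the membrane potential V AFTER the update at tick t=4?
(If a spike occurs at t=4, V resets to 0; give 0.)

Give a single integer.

Answer: 10

Derivation:
t=0: input=0 -> V=0
t=1: input=4 -> V=0 FIRE
t=2: input=2 -> V=10
t=3: input=5 -> V=0 FIRE
t=4: input=2 -> V=10
t=5: input=5 -> V=0 FIRE
t=6: input=3 -> V=15
t=7: input=0 -> V=9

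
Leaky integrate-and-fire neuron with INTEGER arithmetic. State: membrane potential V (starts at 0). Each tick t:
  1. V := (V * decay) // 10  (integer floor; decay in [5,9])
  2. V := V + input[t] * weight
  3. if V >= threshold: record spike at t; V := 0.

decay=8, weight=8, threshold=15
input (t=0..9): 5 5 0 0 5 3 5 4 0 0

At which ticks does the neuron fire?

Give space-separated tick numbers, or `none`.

t=0: input=5 -> V=0 FIRE
t=1: input=5 -> V=0 FIRE
t=2: input=0 -> V=0
t=3: input=0 -> V=0
t=4: input=5 -> V=0 FIRE
t=5: input=3 -> V=0 FIRE
t=6: input=5 -> V=0 FIRE
t=7: input=4 -> V=0 FIRE
t=8: input=0 -> V=0
t=9: input=0 -> V=0

Answer: 0 1 4 5 6 7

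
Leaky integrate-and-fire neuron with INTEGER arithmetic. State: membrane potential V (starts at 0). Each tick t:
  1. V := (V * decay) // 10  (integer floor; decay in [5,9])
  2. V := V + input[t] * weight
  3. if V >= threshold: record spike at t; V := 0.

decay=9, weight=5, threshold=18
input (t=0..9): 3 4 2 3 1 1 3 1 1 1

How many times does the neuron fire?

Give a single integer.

Answer: 3

Derivation:
t=0: input=3 -> V=15
t=1: input=4 -> V=0 FIRE
t=2: input=2 -> V=10
t=3: input=3 -> V=0 FIRE
t=4: input=1 -> V=5
t=5: input=1 -> V=9
t=6: input=3 -> V=0 FIRE
t=7: input=1 -> V=5
t=8: input=1 -> V=9
t=9: input=1 -> V=13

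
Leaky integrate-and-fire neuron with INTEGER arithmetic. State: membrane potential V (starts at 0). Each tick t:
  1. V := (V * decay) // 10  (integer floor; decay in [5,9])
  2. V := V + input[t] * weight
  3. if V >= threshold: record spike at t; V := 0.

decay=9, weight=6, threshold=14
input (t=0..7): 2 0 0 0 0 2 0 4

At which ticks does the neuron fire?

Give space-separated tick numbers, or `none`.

Answer: 5 7

Derivation:
t=0: input=2 -> V=12
t=1: input=0 -> V=10
t=2: input=0 -> V=9
t=3: input=0 -> V=8
t=4: input=0 -> V=7
t=5: input=2 -> V=0 FIRE
t=6: input=0 -> V=0
t=7: input=4 -> V=0 FIRE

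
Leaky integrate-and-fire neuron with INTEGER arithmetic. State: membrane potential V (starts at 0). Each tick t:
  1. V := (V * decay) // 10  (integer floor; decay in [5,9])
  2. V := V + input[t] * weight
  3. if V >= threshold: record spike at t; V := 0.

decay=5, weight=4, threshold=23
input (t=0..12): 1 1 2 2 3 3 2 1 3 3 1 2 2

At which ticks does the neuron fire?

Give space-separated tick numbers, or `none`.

t=0: input=1 -> V=4
t=1: input=1 -> V=6
t=2: input=2 -> V=11
t=3: input=2 -> V=13
t=4: input=3 -> V=18
t=5: input=3 -> V=21
t=6: input=2 -> V=18
t=7: input=1 -> V=13
t=8: input=3 -> V=18
t=9: input=3 -> V=21
t=10: input=1 -> V=14
t=11: input=2 -> V=15
t=12: input=2 -> V=15

Answer: none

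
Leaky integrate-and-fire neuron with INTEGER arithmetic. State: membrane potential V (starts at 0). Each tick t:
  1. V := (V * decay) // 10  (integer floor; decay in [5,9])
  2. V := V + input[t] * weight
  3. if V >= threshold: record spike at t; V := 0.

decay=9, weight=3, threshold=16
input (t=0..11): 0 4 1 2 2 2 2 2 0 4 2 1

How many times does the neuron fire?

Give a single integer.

t=0: input=0 -> V=0
t=1: input=4 -> V=12
t=2: input=1 -> V=13
t=3: input=2 -> V=0 FIRE
t=4: input=2 -> V=6
t=5: input=2 -> V=11
t=6: input=2 -> V=15
t=7: input=2 -> V=0 FIRE
t=8: input=0 -> V=0
t=9: input=4 -> V=12
t=10: input=2 -> V=0 FIRE
t=11: input=1 -> V=3

Answer: 3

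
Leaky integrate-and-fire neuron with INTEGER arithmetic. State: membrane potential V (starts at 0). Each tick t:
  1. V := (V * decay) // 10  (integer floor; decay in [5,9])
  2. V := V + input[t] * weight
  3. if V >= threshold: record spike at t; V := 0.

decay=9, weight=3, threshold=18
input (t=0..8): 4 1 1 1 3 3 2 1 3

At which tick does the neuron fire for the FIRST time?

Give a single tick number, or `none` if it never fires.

t=0: input=4 -> V=12
t=1: input=1 -> V=13
t=2: input=1 -> V=14
t=3: input=1 -> V=15
t=4: input=3 -> V=0 FIRE
t=5: input=3 -> V=9
t=6: input=2 -> V=14
t=7: input=1 -> V=15
t=8: input=3 -> V=0 FIRE

Answer: 4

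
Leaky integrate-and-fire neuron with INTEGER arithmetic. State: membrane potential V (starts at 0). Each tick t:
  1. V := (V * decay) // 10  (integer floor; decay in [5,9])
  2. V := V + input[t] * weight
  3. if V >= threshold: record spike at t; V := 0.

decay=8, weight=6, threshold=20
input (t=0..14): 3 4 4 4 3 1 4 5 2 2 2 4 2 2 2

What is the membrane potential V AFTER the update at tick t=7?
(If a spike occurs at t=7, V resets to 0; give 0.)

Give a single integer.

t=0: input=3 -> V=18
t=1: input=4 -> V=0 FIRE
t=2: input=4 -> V=0 FIRE
t=3: input=4 -> V=0 FIRE
t=4: input=3 -> V=18
t=5: input=1 -> V=0 FIRE
t=6: input=4 -> V=0 FIRE
t=7: input=5 -> V=0 FIRE
t=8: input=2 -> V=12
t=9: input=2 -> V=0 FIRE
t=10: input=2 -> V=12
t=11: input=4 -> V=0 FIRE
t=12: input=2 -> V=12
t=13: input=2 -> V=0 FIRE
t=14: input=2 -> V=12

Answer: 0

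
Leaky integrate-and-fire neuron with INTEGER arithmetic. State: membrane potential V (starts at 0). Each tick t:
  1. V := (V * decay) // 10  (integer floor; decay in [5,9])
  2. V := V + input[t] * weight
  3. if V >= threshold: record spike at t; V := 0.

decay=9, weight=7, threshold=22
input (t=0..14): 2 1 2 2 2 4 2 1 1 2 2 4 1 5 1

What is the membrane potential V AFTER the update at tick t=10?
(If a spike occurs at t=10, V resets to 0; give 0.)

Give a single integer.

Answer: 0

Derivation:
t=0: input=2 -> V=14
t=1: input=1 -> V=19
t=2: input=2 -> V=0 FIRE
t=3: input=2 -> V=14
t=4: input=2 -> V=0 FIRE
t=5: input=4 -> V=0 FIRE
t=6: input=2 -> V=14
t=7: input=1 -> V=19
t=8: input=1 -> V=0 FIRE
t=9: input=2 -> V=14
t=10: input=2 -> V=0 FIRE
t=11: input=4 -> V=0 FIRE
t=12: input=1 -> V=7
t=13: input=5 -> V=0 FIRE
t=14: input=1 -> V=7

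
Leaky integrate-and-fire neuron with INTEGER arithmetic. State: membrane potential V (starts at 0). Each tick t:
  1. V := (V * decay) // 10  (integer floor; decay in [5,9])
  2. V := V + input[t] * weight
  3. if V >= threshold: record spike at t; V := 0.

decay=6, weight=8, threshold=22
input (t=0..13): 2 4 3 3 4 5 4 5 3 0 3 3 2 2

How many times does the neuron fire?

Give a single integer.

t=0: input=2 -> V=16
t=1: input=4 -> V=0 FIRE
t=2: input=3 -> V=0 FIRE
t=3: input=3 -> V=0 FIRE
t=4: input=4 -> V=0 FIRE
t=5: input=5 -> V=0 FIRE
t=6: input=4 -> V=0 FIRE
t=7: input=5 -> V=0 FIRE
t=8: input=3 -> V=0 FIRE
t=9: input=0 -> V=0
t=10: input=3 -> V=0 FIRE
t=11: input=3 -> V=0 FIRE
t=12: input=2 -> V=16
t=13: input=2 -> V=0 FIRE

Answer: 11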